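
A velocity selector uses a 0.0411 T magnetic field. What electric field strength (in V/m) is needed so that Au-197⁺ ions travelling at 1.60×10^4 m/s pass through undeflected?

qE = qvB ⇒ E = vB = (1.60×10^4)(0.0411) = 658 V/m.

E ≈ 658 V/m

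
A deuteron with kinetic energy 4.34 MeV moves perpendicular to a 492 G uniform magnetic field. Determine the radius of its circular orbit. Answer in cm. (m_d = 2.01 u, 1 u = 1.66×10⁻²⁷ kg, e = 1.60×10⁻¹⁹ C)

r ≈ 865 cm

Convert the energy: K = 4.34 MeV = 6.94×10^-13 J.
v = √(2K/m) = √(2·6.94×10^-13/3.34×10^-27) = 2.04×10^7 m/s.
r = mv/(qB) = (3.34×10^-27)(2.04×10^7) / [(1×1.60×10^-19)(0.0492)] = 8.65 m.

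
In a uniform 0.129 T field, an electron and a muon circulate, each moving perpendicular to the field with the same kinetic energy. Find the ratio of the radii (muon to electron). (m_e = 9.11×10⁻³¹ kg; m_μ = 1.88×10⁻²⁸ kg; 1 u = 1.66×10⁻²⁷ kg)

ratio ≈ 14.4

r = √(2mK)/(qB) ⇒ at equal K, r ∝ √m/q.
r_{muon}/r_{electron} = 14.4.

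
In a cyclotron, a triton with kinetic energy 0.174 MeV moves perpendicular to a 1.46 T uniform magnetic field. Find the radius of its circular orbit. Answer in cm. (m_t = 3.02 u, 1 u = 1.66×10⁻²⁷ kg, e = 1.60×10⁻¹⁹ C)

Convert the energy: K = 0.174 MeV = 2.78×10^-14 J.
v = √(2K/m) = √(2·2.78×10^-14/5.01×10^-27) = 3.33×10^6 m/s.
r = mv/(qB) = (5.01×10^-27)(3.33×10^6) / [(1×1.60×10^-19)(1.46)] = 0.0715 m.

r ≈ 7.15 cm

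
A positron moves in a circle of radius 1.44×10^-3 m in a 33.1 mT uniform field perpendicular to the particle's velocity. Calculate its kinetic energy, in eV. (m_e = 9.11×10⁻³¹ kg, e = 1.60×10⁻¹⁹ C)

K ≈ 200 eV

v = qBr/m = (1×1.60×10^-19)(0.0331)(1.44×10^-3) / (9.11×10^-31) = 8.37×10^6 m/s.
K = ½mv² = 0.5·(9.11×10^-31)·(8.37×10^6)² = 3.19×10^-17 J = 200 eV.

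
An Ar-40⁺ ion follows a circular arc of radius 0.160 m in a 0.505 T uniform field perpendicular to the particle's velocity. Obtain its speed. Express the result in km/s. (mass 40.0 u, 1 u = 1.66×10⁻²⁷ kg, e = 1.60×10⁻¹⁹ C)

v ≈ 195 km/s

From qvB = mv²/r, v = qBr/m.
v = (1×1.60×10^-19)(0.505)(0.160) / (6.64×10^-26) = 1.95×10^5 m/s.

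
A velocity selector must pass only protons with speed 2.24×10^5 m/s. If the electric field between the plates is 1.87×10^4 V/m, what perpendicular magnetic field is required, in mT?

B ≈ 83.5 mT

qE = qvB ⇒ B = E/v = (1.87×10^4) / (2.24×10^5) = 0.0835 T.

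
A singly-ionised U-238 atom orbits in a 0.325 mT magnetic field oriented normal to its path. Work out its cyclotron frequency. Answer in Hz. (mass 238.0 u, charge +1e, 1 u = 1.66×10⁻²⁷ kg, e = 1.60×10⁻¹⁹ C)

f ≈ 20.9 Hz

f = qB/(2πm) = (1×1.60×10^-19)(3.25×10^-4) / [2π(3.95×10^-25)] = 20.9 Hz.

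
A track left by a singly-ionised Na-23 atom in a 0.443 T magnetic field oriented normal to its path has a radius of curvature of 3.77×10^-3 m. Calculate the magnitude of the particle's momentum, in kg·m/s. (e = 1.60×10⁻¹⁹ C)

p ≈ 2.67×10^-22 kg·m/s

Since qvB = mv²/r, the momentum p = mv = qBr.
p = (1×1.60×10^-19)(0.443)(3.77×10^-3) = 2.67×10^-22 kg·m/s.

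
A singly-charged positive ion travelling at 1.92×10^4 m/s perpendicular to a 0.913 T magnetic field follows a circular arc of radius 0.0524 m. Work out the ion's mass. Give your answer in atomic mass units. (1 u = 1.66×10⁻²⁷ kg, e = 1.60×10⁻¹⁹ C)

m ≈ 240 u

qvB = mv²/r ⇒ m = qBr/v.
m = (1×1.60×10^-19)(0.913)(0.0524) / (1.92×10^4) = 3.99×10^-25 kg = 240 u.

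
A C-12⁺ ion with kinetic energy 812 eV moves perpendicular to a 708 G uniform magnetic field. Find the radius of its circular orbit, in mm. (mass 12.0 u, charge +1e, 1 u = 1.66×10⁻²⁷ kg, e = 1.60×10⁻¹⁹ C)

Convert the energy: K = 812 eV = 1.30×10^-16 J.
v = √(2K/m) = √(2·1.30×10^-16/1.99×10^-26) = 1.14×10^5 m/s.
r = mv/(qB) = (1.99×10^-26)(1.14×10^5) / [(1×1.60×10^-19)(0.0708)] = 0.201 m.

r ≈ 201 mm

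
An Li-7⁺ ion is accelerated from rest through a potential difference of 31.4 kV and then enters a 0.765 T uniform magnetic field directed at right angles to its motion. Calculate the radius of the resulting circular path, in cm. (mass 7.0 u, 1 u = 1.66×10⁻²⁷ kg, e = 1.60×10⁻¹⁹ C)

The kinetic energy gained is K = qV = (1×1.60×10^-19)(3.14×10^4) = 5.02×10^-15 J.
v = √(2K/m) = 9.30×10^5 m/s.
r = mv/(qB) = (1.16×10^-26)(9.30×10^5) / [(1×1.60×10^-19)(0.765)] = 0.0883 m.

r ≈ 8.83 cm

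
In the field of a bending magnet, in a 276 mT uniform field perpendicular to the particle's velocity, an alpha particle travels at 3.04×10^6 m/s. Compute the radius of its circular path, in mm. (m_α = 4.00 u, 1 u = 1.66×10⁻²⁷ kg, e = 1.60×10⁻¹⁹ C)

r ≈ 229 mm

The magnetic force provides the centripetal force: qvB = mv²/r, so r = mv/(qB).
r = (6.64×10^-27 kg)(3.04×10^6 m/s) / [(2×1.60×10^-19 C)(0.276 T)] = 0.229 m.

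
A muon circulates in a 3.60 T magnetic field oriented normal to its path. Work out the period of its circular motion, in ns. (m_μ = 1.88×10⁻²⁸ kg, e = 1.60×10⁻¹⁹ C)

The cyclotron period is independent of speed: T = 2πm/(qB).
T = 2π(1.88×10^-28) / [(1×1.60×10^-19)(3.60)] = 2.05×10^-9 s.

T ≈ 2.05 ns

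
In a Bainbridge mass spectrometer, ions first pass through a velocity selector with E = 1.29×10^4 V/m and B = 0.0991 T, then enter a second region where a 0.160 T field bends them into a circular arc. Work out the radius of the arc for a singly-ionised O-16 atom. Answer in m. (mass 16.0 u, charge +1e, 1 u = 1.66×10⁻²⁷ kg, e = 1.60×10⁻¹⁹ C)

r ≈ 0.135 m

The selector passes v = E/B = 1.29×10^4/0.0991 = 1.30×10^5 m/s.
In the deflection region, r = mv/(qB₂) = (2.66×10^-26)(1.30×10^5) / [(1×1.60×10^-19)(0.160)] = 0.135 m.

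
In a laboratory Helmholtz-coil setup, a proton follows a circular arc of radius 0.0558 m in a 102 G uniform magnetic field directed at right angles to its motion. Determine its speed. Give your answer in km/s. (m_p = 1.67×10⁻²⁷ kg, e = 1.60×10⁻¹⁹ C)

From qvB = mv²/r, v = qBr/m.
v = (1×1.60×10^-19)(0.0102)(0.0558) / (1.67×10^-27) = 5.45×10^4 m/s.

v ≈ 54.5 km/s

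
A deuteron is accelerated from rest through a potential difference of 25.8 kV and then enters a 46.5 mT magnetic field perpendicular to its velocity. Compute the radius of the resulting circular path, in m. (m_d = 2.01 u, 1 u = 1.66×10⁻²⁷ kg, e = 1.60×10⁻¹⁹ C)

The kinetic energy gained is K = qV = (1×1.60×10^-19)(2.58×10^4) = 4.13×10^-15 J.
v = √(2K/m) = 1.57×10^6 m/s.
r = mv/(qB) = (3.34×10^-27)(1.57×10^6) / [(1×1.60×10^-19)(0.0465)] = 0.705 m.

r ≈ 0.705 m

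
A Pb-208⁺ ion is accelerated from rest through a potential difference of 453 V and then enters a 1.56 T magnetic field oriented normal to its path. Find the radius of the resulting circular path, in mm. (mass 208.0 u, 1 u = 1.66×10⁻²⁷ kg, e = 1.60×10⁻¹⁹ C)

r ≈ 28.3 mm

The kinetic energy gained is K = qV = (1×1.60×10^-19)(453) = 7.25×10^-17 J.
v = √(2K/m) = 2.05×10^4 m/s.
r = mv/(qB) = (3.45×10^-25)(2.05×10^4) / [(1×1.60×10^-19)(1.56)] = 0.0283 m.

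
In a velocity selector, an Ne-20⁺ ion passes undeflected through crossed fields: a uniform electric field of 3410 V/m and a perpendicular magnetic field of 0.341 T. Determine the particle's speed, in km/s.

v ≈ 10.0 km/s

For zero net force, qE = qvB, so v = E/B.
v = (3410) / (0.341) = 1.00×10^4 m/s.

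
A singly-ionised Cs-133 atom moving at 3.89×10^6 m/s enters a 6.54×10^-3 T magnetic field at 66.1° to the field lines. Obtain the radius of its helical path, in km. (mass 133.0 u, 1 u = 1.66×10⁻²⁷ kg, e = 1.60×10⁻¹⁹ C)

r ≈ 0.750 km

Only the perpendicular component v⊥ = v sin66.1° = 3.56×10^6 m/s is bent by the field.
r = m v⊥ /(qB) = (2.21×10^-25)(3.56×10^6) / [(1×1.60×10^-19)(6.54×10^-3)] = 750 m.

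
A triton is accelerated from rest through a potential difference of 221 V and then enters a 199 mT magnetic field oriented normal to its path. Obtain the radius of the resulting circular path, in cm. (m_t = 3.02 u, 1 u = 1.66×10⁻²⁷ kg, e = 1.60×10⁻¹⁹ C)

The kinetic energy gained is K = qV = (1×1.60×10^-19)(221) = 3.54×10^-17 J.
v = √(2K/m) = 1.19×10^5 m/s.
r = mv/(qB) = (5.01×10^-27)(1.19×10^5) / [(1×1.60×10^-19)(0.199)] = 0.0187 m.

r ≈ 1.87 cm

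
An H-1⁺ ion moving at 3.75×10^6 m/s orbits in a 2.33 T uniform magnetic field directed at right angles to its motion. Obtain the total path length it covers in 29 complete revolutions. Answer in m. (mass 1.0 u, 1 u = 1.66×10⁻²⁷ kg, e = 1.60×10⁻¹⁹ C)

L ≈ 3.04 m

r = mv/(qB) = 0.0167 m, so one revolution covers 2πr = 0.105 m.
In 29 revolutions: L = 29·2πr = 3.04 m.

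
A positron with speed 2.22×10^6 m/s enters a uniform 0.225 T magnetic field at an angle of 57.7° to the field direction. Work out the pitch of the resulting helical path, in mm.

The velocity component along B is v∥ = v cos57.7° = 1.19×10^6 m/s.
The cyclotron period T = 2πm/(qB) = 1.59×10^-10 s is set by m, q, B alone.
Pitch = v∥·T = (1.19×10^6)(1.59×10^-10) = 1.89×10^-4 m.

pitch ≈ 0.189 mm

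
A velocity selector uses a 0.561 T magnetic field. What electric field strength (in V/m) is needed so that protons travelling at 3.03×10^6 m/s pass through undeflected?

qE = qvB ⇒ E = vB = (3.03×10^6)(0.561) = 1.70×10^6 V/m.

E ≈ 1.70×10^6 V/m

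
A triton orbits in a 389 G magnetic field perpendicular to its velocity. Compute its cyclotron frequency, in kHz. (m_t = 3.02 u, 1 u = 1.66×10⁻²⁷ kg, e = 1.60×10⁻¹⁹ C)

f ≈ 198 kHz

f = qB/(2πm) = (1×1.60×10^-19)(0.0389) / [2π(5.01×10^-27)] = 1.98×10^5 Hz.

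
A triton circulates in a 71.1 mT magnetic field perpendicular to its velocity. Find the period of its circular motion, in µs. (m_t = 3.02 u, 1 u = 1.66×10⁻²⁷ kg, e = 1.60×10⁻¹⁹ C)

T ≈ 2.77 µs

The cyclotron period is independent of speed: T = 2πm/(qB).
T = 2π(5.01×10^-27) / [(1×1.60×10^-19)(0.0711)] = 2.77×10^-6 s.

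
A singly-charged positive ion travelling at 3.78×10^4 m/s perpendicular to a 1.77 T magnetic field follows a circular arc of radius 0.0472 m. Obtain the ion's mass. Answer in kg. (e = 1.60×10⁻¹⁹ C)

qvB = mv²/r ⇒ m = qBr/v.
m = (1×1.60×10^-19)(1.77)(0.0472) / (3.78×10^4) = 3.54×10^-25 kg.

m ≈ 3.54×10^-25 kg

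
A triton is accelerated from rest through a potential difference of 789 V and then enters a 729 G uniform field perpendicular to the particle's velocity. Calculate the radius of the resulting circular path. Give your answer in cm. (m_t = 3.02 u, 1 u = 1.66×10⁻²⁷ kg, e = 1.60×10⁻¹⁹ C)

The kinetic energy gained is K = qV = (1×1.60×10^-19)(789) = 1.26×10^-16 J.
v = √(2K/m) = 2.24×10^5 m/s.
r = mv/(qB) = (5.01×10^-27)(2.24×10^5) / [(1×1.60×10^-19)(0.0729)] = 0.0965 m.

r ≈ 9.65 cm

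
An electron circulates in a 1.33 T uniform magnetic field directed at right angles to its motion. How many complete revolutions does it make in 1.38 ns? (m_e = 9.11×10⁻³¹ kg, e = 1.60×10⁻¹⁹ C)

T = 2πm/(qB) = 2π(9.11×10^-31) / [(1×1.60×10^-19)(1.33)] = 2.6898×10^-11 s.
N = t/T = 1.38×10^-9 / 2.6898×10^-11 ≈ 51.30, so 51 complete revolutions.

N = 51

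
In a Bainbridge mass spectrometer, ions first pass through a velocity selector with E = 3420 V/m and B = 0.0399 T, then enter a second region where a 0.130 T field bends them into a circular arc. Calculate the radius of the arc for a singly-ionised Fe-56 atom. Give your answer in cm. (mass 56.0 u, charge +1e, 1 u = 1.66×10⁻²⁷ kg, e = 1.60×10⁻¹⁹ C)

The selector passes v = E/B = 3420/0.0399 = 8.57×10^4 m/s.
In the deflection region, r = mv/(qB₂) = (9.30×10^-26)(8.57×10^4) / [(1×1.60×10^-19)(0.130)] = 0.383 m.

r ≈ 38.3 cm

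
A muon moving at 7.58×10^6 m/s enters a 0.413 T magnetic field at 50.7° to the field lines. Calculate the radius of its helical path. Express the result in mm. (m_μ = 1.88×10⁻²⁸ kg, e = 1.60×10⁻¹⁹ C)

r ≈ 16.7 mm

Only the perpendicular component v⊥ = v sin50.7° = 5.87×10^6 m/s is bent by the field.
r = m v⊥ /(qB) = (1.88×10^-28)(5.87×10^6) / [(1×1.60×10^-19)(0.413)] = 0.0167 m.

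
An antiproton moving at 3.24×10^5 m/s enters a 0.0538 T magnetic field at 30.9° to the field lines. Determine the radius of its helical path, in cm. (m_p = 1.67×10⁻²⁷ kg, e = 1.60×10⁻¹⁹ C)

r ≈ 3.23 cm

Only the perpendicular component v⊥ = v sin30.9° = 1.66×10^5 m/s is bent by the field.
r = m v⊥ /(qB) = (1.67×10^-27)(1.66×10^5) / [(1×1.60×10^-19)(0.0538)] = 0.0323 m.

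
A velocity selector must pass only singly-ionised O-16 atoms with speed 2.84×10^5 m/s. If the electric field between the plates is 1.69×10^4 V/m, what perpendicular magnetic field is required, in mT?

qE = qvB ⇒ B = E/v = (1.69×10^4) / (2.84×10^5) = 0.0595 T.

B ≈ 59.5 mT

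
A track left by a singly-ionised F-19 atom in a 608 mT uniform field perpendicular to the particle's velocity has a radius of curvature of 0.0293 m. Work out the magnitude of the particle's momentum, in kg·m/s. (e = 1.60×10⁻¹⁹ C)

p ≈ 2.85×10^-21 kg·m/s

Since qvB = mv²/r, the momentum p = mv = qBr.
p = (1×1.60×10^-19)(0.608)(0.0293) = 2.85×10^-21 kg·m/s.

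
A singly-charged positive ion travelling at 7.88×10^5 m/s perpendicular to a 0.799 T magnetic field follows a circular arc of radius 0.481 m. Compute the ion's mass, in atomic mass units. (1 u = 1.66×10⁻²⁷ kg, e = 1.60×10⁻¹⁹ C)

m ≈ 47.0 u

qvB = mv²/r ⇒ m = qBr/v.
m = (1×1.60×10^-19)(0.799)(0.481) / (7.88×10^5) = 7.80×10^-26 kg = 47.0 u.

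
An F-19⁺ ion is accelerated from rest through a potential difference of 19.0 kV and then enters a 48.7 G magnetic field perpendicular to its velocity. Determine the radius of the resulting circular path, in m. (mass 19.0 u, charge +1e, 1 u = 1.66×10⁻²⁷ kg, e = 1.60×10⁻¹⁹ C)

The kinetic energy gained is K = qV = (1×1.60×10^-19)(1.90×10^4) = 3.04×10^-15 J.
v = √(2K/m) = 4.39×10^5 m/s.
r = mv/(qB) = (3.15×10^-26)(4.39×10^5) / [(1×1.60×10^-19)(4.87×10^-3)] = 17.8 m.

r ≈ 17.8 m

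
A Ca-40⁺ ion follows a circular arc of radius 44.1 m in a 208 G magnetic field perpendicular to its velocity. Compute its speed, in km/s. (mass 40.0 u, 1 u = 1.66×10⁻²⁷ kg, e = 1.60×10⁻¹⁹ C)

v ≈ 2210 km/s

From qvB = mv²/r, v = qBr/m.
v = (1×1.60×10^-19)(0.0208)(44.1) / (6.64×10^-26) = 2.21×10^6 m/s.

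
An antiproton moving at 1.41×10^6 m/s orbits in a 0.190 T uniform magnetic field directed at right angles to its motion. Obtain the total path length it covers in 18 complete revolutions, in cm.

L ≈ 876 cm

r = mv/(qB) = 0.0775 m, so one revolution covers 2πr = 0.487 m.
In 18 revolutions: L = 18·2πr = 8.76 m.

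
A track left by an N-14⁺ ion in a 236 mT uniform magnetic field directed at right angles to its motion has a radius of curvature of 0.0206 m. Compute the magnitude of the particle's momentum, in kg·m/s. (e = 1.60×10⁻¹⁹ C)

Since qvB = mv²/r, the momentum p = mv = qBr.
p = (1×1.60×10^-19)(0.236)(0.0206) = 7.78×10^-22 kg·m/s.

p ≈ 7.78×10^-22 kg·m/s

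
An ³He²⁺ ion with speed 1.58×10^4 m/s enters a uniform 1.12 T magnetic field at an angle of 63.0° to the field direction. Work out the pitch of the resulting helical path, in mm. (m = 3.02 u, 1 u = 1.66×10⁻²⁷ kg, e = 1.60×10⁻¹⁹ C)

pitch ≈ 0.630 mm

The velocity component along B is v∥ = v cos63.0° = 7170 m/s.
The cyclotron period T = 2πm/(qB) = 8.79×10^-8 s is set by m, q, B alone.
Pitch = v∥·T = (7170)(8.79×10^-8) = 6.30×10^-4 m.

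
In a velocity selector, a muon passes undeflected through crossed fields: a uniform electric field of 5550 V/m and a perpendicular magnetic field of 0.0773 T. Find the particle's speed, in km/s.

For zero net force, qE = qvB, so v = E/B.
v = (5550) / (0.0773) = 7.18×10^4 m/s.

v ≈ 71.8 km/s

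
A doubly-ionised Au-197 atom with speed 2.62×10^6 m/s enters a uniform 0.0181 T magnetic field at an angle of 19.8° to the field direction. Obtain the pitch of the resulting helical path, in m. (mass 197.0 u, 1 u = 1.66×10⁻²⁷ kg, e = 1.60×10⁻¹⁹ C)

The velocity component along B is v∥ = v cos19.8° = 2.47×10^6 m/s.
The cyclotron period T = 2πm/(qB) = 3.55×10^-4 s is set by m, q, B alone.
Pitch = v∥·T = (2.47×10^6)(3.55×10^-4) = 875 m.

pitch ≈ 875 m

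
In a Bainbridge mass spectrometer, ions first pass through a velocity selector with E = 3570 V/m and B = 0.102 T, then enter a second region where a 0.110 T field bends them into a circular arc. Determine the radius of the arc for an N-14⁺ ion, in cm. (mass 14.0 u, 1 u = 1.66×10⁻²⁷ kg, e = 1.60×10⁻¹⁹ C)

The selector passes v = E/B = 3570/0.102 = 3.50×10^4 m/s.
In the deflection region, r = mv/(qB₂) = (2.32×10^-26)(3.50×10^4) / [(1×1.60×10^-19)(0.110)] = 0.0462 m.

r ≈ 4.62 cm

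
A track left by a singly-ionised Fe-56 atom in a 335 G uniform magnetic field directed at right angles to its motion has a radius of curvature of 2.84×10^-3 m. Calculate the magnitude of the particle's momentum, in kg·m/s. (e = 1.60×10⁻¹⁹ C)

p ≈ 1.52×10^-23 kg·m/s

Since qvB = mv²/r, the momentum p = mv = qBr.
p = (1×1.60×10^-19)(0.0335)(2.84×10^-3) = 1.52×10^-23 kg·m/s.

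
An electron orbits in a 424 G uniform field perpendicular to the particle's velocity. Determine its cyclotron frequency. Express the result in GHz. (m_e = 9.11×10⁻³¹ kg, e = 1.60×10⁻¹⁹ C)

f ≈ 1.19 GHz

f = qB/(2πm) = (1×1.60×10^-19)(0.0424) / [2π(9.11×10^-31)] = 1.19×10^9 Hz.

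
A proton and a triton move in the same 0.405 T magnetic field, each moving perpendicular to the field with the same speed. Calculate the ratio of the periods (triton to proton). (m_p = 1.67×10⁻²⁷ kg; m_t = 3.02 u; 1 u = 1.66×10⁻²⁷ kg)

T = 2πm/(qB) is independent of speed, so T₂/T₁ = (m₂/q₂)/(m₁/q₁).
T_{triton}/T_{proton} = (5.01×10^-27/1e) / (1.67×10^-27/1e) = 3.00.

ratio ≈ 3.00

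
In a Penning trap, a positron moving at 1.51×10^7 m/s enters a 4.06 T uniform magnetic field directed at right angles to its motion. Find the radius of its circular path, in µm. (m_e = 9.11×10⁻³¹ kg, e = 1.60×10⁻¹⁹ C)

r ≈ 21.2 µm

The magnetic force provides the centripetal force: qvB = mv²/r, so r = mv/(qB).
r = (9.11×10^-31 kg)(1.51×10^7 m/s) / [(1×1.60×10^-19 C)(4.06 T)] = 2.12×10^-5 m.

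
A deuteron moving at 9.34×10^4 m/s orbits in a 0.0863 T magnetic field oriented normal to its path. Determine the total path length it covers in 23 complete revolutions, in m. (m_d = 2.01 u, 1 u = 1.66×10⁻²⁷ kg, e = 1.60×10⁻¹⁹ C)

L ≈ 3.26 m

r = mv/(qB) = 0.0226 m, so one revolution covers 2πr = 0.142 m.
In 23 revolutions: L = 23·2πr = 3.26 m.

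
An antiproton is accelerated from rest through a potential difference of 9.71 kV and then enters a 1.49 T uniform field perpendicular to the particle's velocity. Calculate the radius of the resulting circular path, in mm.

r ≈ 9.56 mm

The kinetic energy gained is K = qV = (1×1.60×10^-19)(9710) = 1.55×10^-15 J.
v = √(2K/m) = 1.36×10^6 m/s.
r = mv/(qB) = (1.67×10^-27)(1.36×10^6) / [(1×1.60×10^-19)(1.49)] = 9.56×10^-3 m.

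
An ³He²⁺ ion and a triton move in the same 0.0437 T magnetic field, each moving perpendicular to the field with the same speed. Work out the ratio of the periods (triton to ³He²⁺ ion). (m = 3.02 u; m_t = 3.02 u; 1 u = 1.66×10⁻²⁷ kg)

ratio ≈ 2.00

T = 2πm/(qB) is independent of speed, so T₂/T₁ = (m₂/q₂)/(m₁/q₁).
T_{triton}/T_{³He²⁺ ion} = (5.01×10^-27/1e) / (5.01×10^-27/2e) = 2.00.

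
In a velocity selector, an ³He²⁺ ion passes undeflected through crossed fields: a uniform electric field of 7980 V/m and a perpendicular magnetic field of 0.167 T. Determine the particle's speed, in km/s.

v ≈ 47.8 km/s

For zero net force, qE = qvB, so v = E/B.
v = (7980) / (0.167) = 4.78×10^4 m/s.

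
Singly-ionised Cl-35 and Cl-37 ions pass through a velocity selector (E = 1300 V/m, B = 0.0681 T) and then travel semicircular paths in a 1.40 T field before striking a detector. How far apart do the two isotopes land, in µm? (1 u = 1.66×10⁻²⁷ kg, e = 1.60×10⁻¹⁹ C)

Both emerge at v = E/B₁ = 1.91×10^4 m/s.
r = mv/(qB₂), so r₁ = 4.951×10^-3 m and r₂ = 5.234×10^-3 m, giving Δr = 2.83×10^-4 m.
After a semicircle each ion lands a diameter 2r from the entry slit, so the separation is 2Δr = 5.66×10^-4 m.

Δd ≈ 566 µm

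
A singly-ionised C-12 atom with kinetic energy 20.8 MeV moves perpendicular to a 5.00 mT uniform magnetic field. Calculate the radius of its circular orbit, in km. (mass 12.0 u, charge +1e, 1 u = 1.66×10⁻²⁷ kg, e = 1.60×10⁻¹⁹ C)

r ≈ 0.455 km

Convert the energy: K = 20.8 MeV = 3.33×10^-12 J.
v = √(2K/m) = √(2·3.33×10^-12/1.99×10^-26) = 1.83×10^7 m/s.
r = mv/(qB) = (1.99×10^-26)(1.83×10^7) / [(1×1.60×10^-19)(5.00×10^-3)] = 455 m.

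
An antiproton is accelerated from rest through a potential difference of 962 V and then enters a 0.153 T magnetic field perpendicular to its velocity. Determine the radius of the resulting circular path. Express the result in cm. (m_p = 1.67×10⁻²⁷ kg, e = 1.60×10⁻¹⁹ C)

The kinetic energy gained is K = qV = (1×1.60×10^-19)(962) = 1.54×10^-16 J.
v = √(2K/m) = 4.29×10^5 m/s.
r = mv/(qB) = (1.67×10^-27)(4.29×10^5) / [(1×1.60×10^-19)(0.153)] = 0.0293 m.

r ≈ 2.93 cm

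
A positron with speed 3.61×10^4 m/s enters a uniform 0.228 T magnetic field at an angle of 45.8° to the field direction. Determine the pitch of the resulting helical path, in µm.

pitch ≈ 3.95 µm

The velocity component along B is v∥ = v cos45.8° = 2.52×10^4 m/s.
The cyclotron period T = 2πm/(qB) = 1.57×10^-10 s is set by m, q, B alone.
Pitch = v∥·T = (2.52×10^4)(1.57×10^-10) = 3.95×10^-6 m.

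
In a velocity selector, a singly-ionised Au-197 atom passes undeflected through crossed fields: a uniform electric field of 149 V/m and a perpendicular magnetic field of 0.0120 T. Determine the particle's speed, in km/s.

v ≈ 12.4 km/s

For zero net force, qE = qvB, so v = E/B.
v = (149) / (0.0120) = 1.24×10^4 m/s.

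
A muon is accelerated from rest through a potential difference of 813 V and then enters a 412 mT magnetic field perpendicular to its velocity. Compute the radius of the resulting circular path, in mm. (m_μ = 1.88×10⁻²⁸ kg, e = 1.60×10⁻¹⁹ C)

r ≈ 3.35 mm

The kinetic energy gained is K = qV = (1×1.60×10^-19)(813) = 1.30×10^-16 J.
v = √(2K/m) = 1.18×10^6 m/s.
r = mv/(qB) = (1.88×10^-28)(1.18×10^6) / [(1×1.60×10^-19)(0.412)] = 3.35×10^-3 m.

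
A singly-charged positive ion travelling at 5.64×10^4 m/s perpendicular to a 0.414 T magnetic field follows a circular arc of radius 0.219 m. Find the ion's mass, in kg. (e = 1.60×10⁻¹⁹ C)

m ≈ 2.57×10^-25 kg

qvB = mv²/r ⇒ m = qBr/v.
m = (1×1.60×10^-19)(0.414)(0.219) / (5.64×10^4) = 2.57×10^-25 kg.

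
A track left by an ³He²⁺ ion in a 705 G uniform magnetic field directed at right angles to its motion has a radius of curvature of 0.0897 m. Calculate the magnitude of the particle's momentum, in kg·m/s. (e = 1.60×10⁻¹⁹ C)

Since qvB = mv²/r, the momentum p = mv = qBr.
p = (2×1.60×10^-19)(0.0705)(0.0897) = 2.02×10^-21 kg·m/s.

p ≈ 2.02×10^-21 kg·m/s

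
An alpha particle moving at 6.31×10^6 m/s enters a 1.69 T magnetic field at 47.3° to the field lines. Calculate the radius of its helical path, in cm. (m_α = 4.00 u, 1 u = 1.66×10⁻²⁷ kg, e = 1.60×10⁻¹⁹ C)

Only the perpendicular component v⊥ = v sin47.3° = 4.64×10^6 m/s is bent by the field.
r = m v⊥ /(qB) = (6.64×10^-27)(4.64×10^6) / [(2×1.60×10^-19)(1.69)] = 0.0569 m.

r ≈ 5.69 cm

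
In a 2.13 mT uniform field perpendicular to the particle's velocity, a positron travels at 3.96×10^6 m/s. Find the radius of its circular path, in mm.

r ≈ 10.6 mm

The magnetic force provides the centripetal force: qvB = mv²/r, so r = mv/(qB).
r = (9.11×10^-31 kg)(3.96×10^6 m/s) / [(1×1.60×10^-19 C)(2.13×10^-3 T)] = 0.0106 m.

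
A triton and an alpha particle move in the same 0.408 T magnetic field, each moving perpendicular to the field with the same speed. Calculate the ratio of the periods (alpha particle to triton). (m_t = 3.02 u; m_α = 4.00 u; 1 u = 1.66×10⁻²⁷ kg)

T = 2πm/(qB) is independent of speed, so T₂/T₁ = (m₂/q₂)/(m₁/q₁).
T_{alpha particle}/T_{triton} = (6.64×10^-27/2e) / (5.01×10^-27/1e) = 0.662.

ratio ≈ 0.662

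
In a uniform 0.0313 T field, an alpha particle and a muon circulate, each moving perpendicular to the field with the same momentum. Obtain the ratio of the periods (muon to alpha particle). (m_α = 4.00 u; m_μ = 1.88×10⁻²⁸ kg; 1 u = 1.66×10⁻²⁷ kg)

ratio ≈ 0.0566

T = 2πm/(qB) is independent of speed, so T₂/T₁ = (m₂/q₂)/(m₁/q₁).
T_{muon}/T_{alpha particle} = (1.88×10^-28/1e) / (6.64×10^-27/2e) = 0.0566.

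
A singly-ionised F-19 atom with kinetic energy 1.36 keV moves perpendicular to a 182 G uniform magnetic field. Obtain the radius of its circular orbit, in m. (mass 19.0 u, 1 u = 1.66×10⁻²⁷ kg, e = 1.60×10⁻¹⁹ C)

r ≈ 1.27 m

Convert the energy: K = 1.36 keV = 2.18×10^-16 J.
v = √(2K/m) = √(2·2.18×10^-16/3.15×10^-26) = 1.17×10^5 m/s.
r = mv/(qB) = (3.15×10^-26)(1.17×10^5) / [(1×1.60×10^-19)(0.0182)] = 1.27 m.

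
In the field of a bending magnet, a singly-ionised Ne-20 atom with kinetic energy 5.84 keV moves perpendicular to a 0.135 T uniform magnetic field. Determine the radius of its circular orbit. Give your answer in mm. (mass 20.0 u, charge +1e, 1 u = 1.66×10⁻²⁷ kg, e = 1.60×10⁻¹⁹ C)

r ≈ 365 mm

Convert the energy: K = 5.84 keV = 9.34×10^-16 J.
v = √(2K/m) = √(2·9.34×10^-16/3.32×10^-26) = 2.37×10^5 m/s.
r = mv/(qB) = (3.32×10^-26)(2.37×10^5) / [(1×1.60×10^-19)(0.135)] = 0.365 m.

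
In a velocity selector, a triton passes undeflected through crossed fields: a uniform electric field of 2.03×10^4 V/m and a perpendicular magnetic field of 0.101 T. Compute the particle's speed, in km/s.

For zero net force, qE = qvB, so v = E/B.
v = (2.03×10^4) / (0.101) = 2.01×10^5 m/s.

v ≈ 201 km/s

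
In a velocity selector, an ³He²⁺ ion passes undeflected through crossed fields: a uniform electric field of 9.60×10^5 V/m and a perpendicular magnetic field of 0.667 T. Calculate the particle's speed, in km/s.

v ≈ 1440 km/s

For zero net force, qE = qvB, so v = E/B.
v = (9.60×10^5) / (0.667) = 1.44×10^6 m/s.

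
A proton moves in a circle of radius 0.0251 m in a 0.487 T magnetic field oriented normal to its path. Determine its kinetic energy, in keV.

K ≈ 7.16 keV

v = qBr/m = (1×1.60×10^-19)(0.487)(0.0251) / (1.67×10^-27) = 1.17×10^6 m/s.
K = ½mv² = 0.5·(1.67×10^-27)·(1.17×10^6)² = 1.15×10^-15 J = 7.16 keV.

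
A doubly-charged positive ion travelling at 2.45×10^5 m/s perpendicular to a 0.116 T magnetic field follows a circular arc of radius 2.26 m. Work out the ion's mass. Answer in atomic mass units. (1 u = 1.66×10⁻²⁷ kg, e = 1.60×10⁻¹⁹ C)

qvB = mv²/r ⇒ m = qBr/v.
m = (2×1.60×10^-19)(0.116)(2.26) / (2.45×10^5) = 3.42×10^-25 kg = 206 u.

m ≈ 206 u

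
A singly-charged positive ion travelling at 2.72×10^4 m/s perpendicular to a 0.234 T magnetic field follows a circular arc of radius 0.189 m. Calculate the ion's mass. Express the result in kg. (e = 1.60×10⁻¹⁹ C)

m ≈ 2.60×10^-25 kg

qvB = mv²/r ⇒ m = qBr/v.
m = (1×1.60×10^-19)(0.234)(0.189) / (2.72×10^4) = 2.60×10^-25 kg.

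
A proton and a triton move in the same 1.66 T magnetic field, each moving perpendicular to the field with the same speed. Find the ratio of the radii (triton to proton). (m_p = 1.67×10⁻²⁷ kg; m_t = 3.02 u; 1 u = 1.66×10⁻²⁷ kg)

ratio ≈ 3.00

r = mv/(qB) ⇒ at equal v, r ∝ m/q.
r_{triton}/r_{proton} = 3.00.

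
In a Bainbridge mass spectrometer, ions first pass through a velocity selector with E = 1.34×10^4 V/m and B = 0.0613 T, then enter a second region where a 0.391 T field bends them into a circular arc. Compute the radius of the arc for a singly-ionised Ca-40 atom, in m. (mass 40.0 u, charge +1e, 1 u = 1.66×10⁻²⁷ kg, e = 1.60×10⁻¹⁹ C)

r ≈ 0.232 m

The selector passes v = E/B = 1.34×10^4/0.0613 = 2.19×10^5 m/s.
In the deflection region, r = mv/(qB₂) = (6.64×10^-26)(2.19×10^5) / [(1×1.60×10^-19)(0.391)] = 0.232 m.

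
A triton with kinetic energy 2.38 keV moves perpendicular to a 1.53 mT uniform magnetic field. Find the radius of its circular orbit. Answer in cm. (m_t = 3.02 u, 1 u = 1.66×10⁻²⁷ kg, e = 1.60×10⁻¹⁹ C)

r ≈ 798 cm

Convert the energy: K = 2.38 keV = 3.81×10^-16 J.
v = √(2K/m) = √(2·3.81×10^-16/5.01×10^-27) = 3.90×10^5 m/s.
r = mv/(qB) = (5.01×10^-27)(3.90×10^5) / [(1×1.60×10^-19)(1.53×10^-3)] = 7.98 m.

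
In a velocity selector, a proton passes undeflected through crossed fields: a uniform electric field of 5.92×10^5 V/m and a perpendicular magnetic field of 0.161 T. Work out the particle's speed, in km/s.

For zero net force, qE = qvB, so v = E/B.
v = (5.92×10^5) / (0.161) = 3.68×10^6 m/s.

v ≈ 3680 km/s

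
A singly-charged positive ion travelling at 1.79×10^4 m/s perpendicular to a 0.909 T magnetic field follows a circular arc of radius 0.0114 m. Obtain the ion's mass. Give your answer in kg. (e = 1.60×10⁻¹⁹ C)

qvB = mv²/r ⇒ m = qBr/v.
m = (1×1.60×10^-19)(0.909)(0.0114) / (1.79×10^4) = 9.26×10^-26 kg.

m ≈ 9.26×10^-26 kg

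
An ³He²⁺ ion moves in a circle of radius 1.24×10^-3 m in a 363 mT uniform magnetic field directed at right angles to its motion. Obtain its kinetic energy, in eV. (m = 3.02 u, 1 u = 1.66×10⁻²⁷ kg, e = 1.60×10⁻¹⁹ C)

v = qBr/m = (2×1.60×10^-19)(0.363)(1.24×10^-3) / (5.01×10^-27) = 2.87×10^4 m/s.
K = ½mv² = 0.5·(5.01×10^-27)·(2.87×10^4)² = 2.07×10^-18 J = 12.9 eV.

K ≈ 12.9 eV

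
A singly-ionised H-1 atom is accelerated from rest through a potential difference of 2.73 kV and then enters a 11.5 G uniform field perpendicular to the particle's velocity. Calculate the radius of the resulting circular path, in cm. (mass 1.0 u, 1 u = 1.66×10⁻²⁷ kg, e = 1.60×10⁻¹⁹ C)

r ≈ 654 cm

The kinetic energy gained is K = qV = (1×1.60×10^-19)(2730) = 4.37×10^-16 J.
v = √(2K/m) = 7.25×10^5 m/s.
r = mv/(qB) = (1.66×10^-27)(7.25×10^5) / [(1×1.60×10^-19)(1.15×10^-3)] = 6.54 m.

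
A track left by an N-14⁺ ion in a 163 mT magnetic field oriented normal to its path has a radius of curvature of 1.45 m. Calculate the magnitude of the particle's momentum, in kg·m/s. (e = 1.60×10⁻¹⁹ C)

p ≈ 3.78×10^-20 kg·m/s

Since qvB = mv²/r, the momentum p = mv = qBr.
p = (1×1.60×10^-19)(0.163)(1.45) = 3.78×10^-20 kg·m/s.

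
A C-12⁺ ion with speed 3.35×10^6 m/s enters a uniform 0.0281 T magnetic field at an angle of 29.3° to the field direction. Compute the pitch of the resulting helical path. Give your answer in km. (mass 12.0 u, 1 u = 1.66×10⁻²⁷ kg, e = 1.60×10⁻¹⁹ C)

The velocity component along B is v∥ = v cos29.3° = 2.92×10^6 m/s.
The cyclotron period T = 2πm/(qB) = 2.78×10^-5 s is set by m, q, B alone.
Pitch = v∥·T = (2.92×10^6)(2.78×10^-5) = 81.3 m.

pitch ≈ 0.0813 km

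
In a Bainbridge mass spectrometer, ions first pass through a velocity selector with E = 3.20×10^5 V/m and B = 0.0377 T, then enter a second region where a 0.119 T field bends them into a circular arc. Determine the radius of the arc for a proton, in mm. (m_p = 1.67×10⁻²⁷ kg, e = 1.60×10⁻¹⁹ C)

The selector passes v = E/B = 3.20×10^5/0.0377 = 8.49×10^6 m/s.
In the deflection region, r = mv/(qB₂) = (1.67×10^-27)(8.49×10^6) / [(1×1.60×10^-19)(0.119)] = 0.744 m.

r ≈ 744 mm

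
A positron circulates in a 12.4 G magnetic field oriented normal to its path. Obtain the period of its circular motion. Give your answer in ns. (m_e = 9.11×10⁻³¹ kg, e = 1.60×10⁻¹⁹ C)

T ≈ 28.9 ns

The cyclotron period is independent of speed: T = 2πm/(qB).
T = 2π(9.11×10^-31) / [(1×1.60×10^-19)(1.24×10^-3)] = 2.89×10^-8 s.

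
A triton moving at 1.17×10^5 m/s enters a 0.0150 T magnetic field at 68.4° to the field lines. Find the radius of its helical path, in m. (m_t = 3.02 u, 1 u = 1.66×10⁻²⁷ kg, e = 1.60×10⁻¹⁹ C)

r ≈ 0.227 m

Only the perpendicular component v⊥ = v sin68.4° = 1.09×10^5 m/s is bent by the field.
r = m v⊥ /(qB) = (5.01×10^-27)(1.09×10^5) / [(1×1.60×10^-19)(0.0150)] = 0.227 m.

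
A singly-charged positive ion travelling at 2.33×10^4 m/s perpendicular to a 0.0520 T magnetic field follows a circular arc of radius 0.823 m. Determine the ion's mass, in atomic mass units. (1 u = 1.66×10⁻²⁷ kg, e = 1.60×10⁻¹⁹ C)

m ≈ 177 u

qvB = mv²/r ⇒ m = qBr/v.
m = (1×1.60×10^-19)(0.0520)(0.823) / (2.33×10^4) = 2.94×10^-25 kg = 177 u.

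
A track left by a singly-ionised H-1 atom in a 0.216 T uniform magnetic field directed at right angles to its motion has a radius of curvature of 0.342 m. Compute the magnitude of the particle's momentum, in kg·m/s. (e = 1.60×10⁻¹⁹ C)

p ≈ 1.18×10^-20 kg·m/s

Since qvB = mv²/r, the momentum p = mv = qBr.
p = (1×1.60×10^-19)(0.216)(0.342) = 1.18×10^-20 kg·m/s.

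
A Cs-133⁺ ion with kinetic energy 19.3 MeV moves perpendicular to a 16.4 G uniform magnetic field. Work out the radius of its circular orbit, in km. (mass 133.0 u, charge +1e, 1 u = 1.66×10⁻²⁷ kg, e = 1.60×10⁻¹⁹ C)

Convert the energy: K = 19.3 MeV = 3.09×10^-12 J.
v = √(2K/m) = √(2·3.09×10^-12/2.21×10^-25) = 5.29×10^6 m/s.
r = mv/(qB) = (2.21×10^-25)(5.29×10^6) / [(1×1.60×10^-19)(1.64×10^-3)] = 4450 m.

r ≈ 4.45 km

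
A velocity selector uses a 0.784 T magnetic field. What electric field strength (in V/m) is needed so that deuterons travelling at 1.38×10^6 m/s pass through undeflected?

E ≈ 1.08×10^6 V/m

qE = qvB ⇒ E = vB = (1.38×10^6)(0.784) = 1.08×10^6 V/m.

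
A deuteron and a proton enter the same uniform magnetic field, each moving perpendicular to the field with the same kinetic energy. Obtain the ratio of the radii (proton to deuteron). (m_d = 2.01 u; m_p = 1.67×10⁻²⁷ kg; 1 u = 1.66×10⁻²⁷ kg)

ratio ≈ 0.707

r = √(2mK)/(qB) ⇒ at equal K, r ∝ √m/q.
r_{proton}/r_{deuteron} = 0.707.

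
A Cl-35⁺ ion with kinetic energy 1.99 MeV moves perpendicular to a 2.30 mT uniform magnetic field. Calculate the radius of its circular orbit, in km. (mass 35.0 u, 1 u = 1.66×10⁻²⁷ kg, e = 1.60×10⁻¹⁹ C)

Convert the energy: K = 1.99 MeV = 3.18×10^-13 J.
v = √(2K/m) = √(2·3.18×10^-13/5.81×10^-26) = 3.31×10^6 m/s.
r = mv/(qB) = (5.81×10^-26)(3.31×10^6) / [(1×1.60×10^-19)(2.30×10^-3)] = 523 m.

r ≈ 0.523 km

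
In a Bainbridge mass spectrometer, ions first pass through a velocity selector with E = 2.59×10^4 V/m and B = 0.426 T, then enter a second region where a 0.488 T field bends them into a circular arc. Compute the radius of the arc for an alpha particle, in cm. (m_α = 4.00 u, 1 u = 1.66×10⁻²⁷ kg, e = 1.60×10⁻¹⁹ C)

r ≈ 0.259 cm

The selector passes v = E/B = 2.59×10^4/0.426 = 6.08×10^4 m/s.
In the deflection region, r = mv/(qB₂) = (6.64×10^-27)(6.08×10^4) / [(2×1.60×10^-19)(0.488)] = 2.59×10^-3 m.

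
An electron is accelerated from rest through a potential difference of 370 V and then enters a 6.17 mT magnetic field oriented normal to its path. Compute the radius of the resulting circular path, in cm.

r ≈ 1.05 cm

The kinetic energy gained is K = qV = (1×1.60×10^-19)(370) = 5.92×10^-17 J.
v = √(2K/m) = 1.14×10^7 m/s.
r = mv/(qB) = (9.11×10^-31)(1.14×10^7) / [(1×1.60×10^-19)(6.17×10^-3)] = 0.0105 m.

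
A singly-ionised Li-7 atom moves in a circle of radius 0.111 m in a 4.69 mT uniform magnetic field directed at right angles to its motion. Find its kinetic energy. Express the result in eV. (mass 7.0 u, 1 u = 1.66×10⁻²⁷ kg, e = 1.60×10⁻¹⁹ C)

K ≈ 1.87 eV

v = qBr/m = (1×1.60×10^-19)(4.69×10^-3)(0.111) / (1.16×10^-26) = 7170 m/s.
K = ½mv² = 0.5·(1.16×10^-26)·(7170)² = 2.99×10^-19 J = 1.87 eV.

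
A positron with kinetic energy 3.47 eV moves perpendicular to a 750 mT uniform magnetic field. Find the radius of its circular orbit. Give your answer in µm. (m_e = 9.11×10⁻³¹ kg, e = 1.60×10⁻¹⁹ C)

r ≈ 8.38 µm

Convert the energy: K = 3.47 eV = 5.55×10^-19 J.
v = √(2K/m) = √(2·5.55×10^-19/9.11×10^-31) = 1.10×10^6 m/s.
r = mv/(qB) = (9.11×10^-31)(1.10×10^6) / [(1×1.60×10^-19)(0.750)] = 8.38×10^-6 m.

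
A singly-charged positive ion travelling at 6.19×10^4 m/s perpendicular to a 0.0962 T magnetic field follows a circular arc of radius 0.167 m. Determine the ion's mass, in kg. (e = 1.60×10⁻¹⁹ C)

qvB = mv²/r ⇒ m = qBr/v.
m = (1×1.60×10^-19)(0.0962)(0.167) / (6.19×10^4) = 4.15×10^-26 kg.

m ≈ 4.15×10^-26 kg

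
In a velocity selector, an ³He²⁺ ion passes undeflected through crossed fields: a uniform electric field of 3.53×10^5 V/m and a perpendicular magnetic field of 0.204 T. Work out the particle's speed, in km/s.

For zero net force, qE = qvB, so v = E/B.
v = (3.53×10^5) / (0.204) = 1.73×10^6 m/s.

v ≈ 1730 km/s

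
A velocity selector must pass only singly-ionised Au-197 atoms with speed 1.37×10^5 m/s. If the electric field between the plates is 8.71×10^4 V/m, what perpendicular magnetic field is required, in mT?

B ≈ 636 mT

qE = qvB ⇒ B = E/v = (8.71×10^4) / (1.37×10^5) = 0.636 T.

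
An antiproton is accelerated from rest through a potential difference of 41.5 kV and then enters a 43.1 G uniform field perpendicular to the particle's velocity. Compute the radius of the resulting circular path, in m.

r ≈ 6.83 m

The kinetic energy gained is K = qV = (1×1.60×10^-19)(4.15×10^4) = 6.64×10^-15 J.
v = √(2K/m) = 2.82×10^6 m/s.
r = mv/(qB) = (1.67×10^-27)(2.82×10^6) / [(1×1.60×10^-19)(4.31×10^-3)] = 6.83 m.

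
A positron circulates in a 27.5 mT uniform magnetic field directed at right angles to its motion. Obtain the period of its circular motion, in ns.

The cyclotron period is independent of speed: T = 2πm/(qB).
T = 2π(9.11×10^-31) / [(1×1.60×10^-19)(0.0275)] = 1.30×10^-9 s.

T ≈ 1.30 ns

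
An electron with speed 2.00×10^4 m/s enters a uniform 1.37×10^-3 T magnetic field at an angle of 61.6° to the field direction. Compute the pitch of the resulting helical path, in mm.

The velocity component along B is v∥ = v cos61.6° = 9510 m/s.
The cyclotron period T = 2πm/(qB) = 2.61×10^-8 s is set by m, q, B alone.
Pitch = v∥·T = (9510)(2.61×10^-8) = 2.48×10^-4 m.

pitch ≈ 0.248 mm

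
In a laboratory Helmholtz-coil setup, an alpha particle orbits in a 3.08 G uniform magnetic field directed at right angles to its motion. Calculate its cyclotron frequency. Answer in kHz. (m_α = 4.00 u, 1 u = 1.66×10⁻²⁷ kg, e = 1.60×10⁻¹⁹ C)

f = qB/(2πm) = (2×1.60×10^-19)(3.08×10^-4) / [2π(6.64×10^-27)] = 2360 Hz.

f ≈ 2.36 kHz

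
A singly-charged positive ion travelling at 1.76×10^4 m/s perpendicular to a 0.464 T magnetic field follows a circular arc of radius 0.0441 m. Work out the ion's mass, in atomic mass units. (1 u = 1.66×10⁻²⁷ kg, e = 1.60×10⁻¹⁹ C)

m ≈ 112 u

qvB = mv²/r ⇒ m = qBr/v.
m = (1×1.60×10^-19)(0.464)(0.0441) / (1.76×10^4) = 1.86×10^-25 kg = 112 u.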